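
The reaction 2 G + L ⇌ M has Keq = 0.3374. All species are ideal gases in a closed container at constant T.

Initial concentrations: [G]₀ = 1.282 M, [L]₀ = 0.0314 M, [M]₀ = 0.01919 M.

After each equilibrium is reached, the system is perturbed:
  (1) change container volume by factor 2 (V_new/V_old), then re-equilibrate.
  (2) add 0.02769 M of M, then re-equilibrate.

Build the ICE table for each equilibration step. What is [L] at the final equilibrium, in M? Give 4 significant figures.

Q₀ = 0.3719 vs Keq = 0.3374 ⇒ Q>K, reverse
Step 1:
                   G          L          M
  init         1.282     0.0314    0.01919
  Δ         0.002207   0.001104  -0.001104
  eq           1.284     0.0325    0.01809
  solve Keq expr → x = -0.001104; check Q = 0.3374
Then change container volume by factor 2 (V_new/V_old).
Step 2:
                   G          L          M
  init        0.6421    0.01625   0.009043
  Δ          0.01171   0.005855  -0.005855
  eq          0.6538    0.02211   0.003188
  solve Keq expr → x = -0.005855; check Q = 0.3374
Then add 0.02769 M of M.
Step 3:
                   G          L          M
  init        0.6538    0.02211    0.03088
  Δ           0.0467    0.02335   -0.02335
  eq          0.7005    0.04546   0.007527
  solve Keq expr → x = -0.02335; check Q = 0.3374

[L]_eq = 0.04546 M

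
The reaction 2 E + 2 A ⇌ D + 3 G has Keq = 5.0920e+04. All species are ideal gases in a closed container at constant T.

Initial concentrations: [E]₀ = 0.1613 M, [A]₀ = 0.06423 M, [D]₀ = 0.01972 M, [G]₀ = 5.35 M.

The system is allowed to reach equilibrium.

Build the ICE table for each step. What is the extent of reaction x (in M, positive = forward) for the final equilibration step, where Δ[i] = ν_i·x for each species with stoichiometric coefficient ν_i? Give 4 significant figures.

Q₀ = 2.8133e+04 vs Keq = 5.0920e+04 ⇒ Q<K, forward
Step 1:
                  E         A         D         G
  I          0.1613   0.06423   0.01972      5.35
  C       -0.008483 -0.008483  0.004242   0.01272
  E          0.1528   0.05575   0.02396     5.363
  solve Keq expr → x = 0.004242; check Q = 5.0920e+04

x = 0.004242 M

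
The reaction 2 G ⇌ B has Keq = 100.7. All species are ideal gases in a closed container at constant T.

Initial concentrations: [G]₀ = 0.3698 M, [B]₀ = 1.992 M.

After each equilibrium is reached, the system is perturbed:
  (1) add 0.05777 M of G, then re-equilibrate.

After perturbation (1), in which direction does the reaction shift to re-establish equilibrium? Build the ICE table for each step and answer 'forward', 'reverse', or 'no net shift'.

Q₀ = 14.57 vs Keq = 100.7 ⇒ Q<K, forward
Step 1:
                    G           B
  init         0.3698       1.992
  Δ           -0.2252      0.1126
  eq           0.1446       2.105
  solve Keq expr → x = 0.1126; check Q = 100.7
Then add 0.05777 M of G.
Step 2:
                    G           B
  init         0.2023       2.105
  Δ           -0.0568      0.0284
  eq           0.1455       2.133
  solve Keq expr → x = 0.0284; check Q = 100.7

Direction: forward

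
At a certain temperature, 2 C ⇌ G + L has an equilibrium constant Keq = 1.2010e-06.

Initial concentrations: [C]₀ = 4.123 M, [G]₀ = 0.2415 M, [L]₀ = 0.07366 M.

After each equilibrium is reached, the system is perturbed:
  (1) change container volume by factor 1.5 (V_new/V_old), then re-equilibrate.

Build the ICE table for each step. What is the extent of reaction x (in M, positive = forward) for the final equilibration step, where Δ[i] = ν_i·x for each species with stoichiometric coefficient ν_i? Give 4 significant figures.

x = 0 M

Q₀ = 0.001046 vs Keq = 1.2010e-06 ⇒ Q>K, reverse
Step 1:
                   C          G          L
  init         4.123     0.2415    0.07366
  Δ           0.1471   -0.07353   -0.07353
  eq            4.27      0.168 1.3037e-04
  solve Keq expr → x = -0.07353; check Q = 1.2010e-06
Then change container volume by factor 1.5 (V_new/V_old).
Step 2:
                   C          G          L
  init         2.847      0.112 8.6913e-05
  Δ                0          0          0
  eq           2.847      0.112 8.6913e-05
  solve Keq expr → x = 0; check Q = 1.2010e-06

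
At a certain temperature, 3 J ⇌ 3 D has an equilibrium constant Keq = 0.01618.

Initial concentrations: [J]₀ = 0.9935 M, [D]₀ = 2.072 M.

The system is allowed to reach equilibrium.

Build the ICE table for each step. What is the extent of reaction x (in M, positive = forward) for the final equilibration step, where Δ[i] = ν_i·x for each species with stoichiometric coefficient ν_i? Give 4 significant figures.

Q₀ = 9.071 vs Keq = 0.01618 ⇒ Q>K, reverse
Step 1:
                    J           D
  Initial      0.9935       2.072
  Change        1.453      -1.453
  Equil         2.447      0.6188
  solve Keq expr → x = -0.4844; check Q = 0.01618

x = -0.4844 M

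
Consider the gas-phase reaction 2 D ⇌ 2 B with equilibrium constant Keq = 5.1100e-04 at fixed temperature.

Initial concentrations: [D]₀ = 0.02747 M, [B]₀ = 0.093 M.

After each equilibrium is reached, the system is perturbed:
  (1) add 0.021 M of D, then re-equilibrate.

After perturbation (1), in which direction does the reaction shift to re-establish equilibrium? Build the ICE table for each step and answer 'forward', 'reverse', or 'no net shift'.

Q₀ = 11.46 vs Keq = 5.1100e-04 ⇒ Q>K, reverse
Step 1:
                   D          B
  init       0.02747      0.093
  Δ          0.09034   -0.09034
  eq          0.1178   0.002663
  solve Keq expr → x = -0.04517; check Q = 5.1100e-04
Then add 0.021 M of D.
Step 2:
                   D          B
  init        0.1388   0.002663
  Δ       -4.6422e-04 4.6422e-04
  eq          0.1383   0.003127
  solve Keq expr → x = 2.3211e-04; check Q = 5.1100e-04

Direction: forward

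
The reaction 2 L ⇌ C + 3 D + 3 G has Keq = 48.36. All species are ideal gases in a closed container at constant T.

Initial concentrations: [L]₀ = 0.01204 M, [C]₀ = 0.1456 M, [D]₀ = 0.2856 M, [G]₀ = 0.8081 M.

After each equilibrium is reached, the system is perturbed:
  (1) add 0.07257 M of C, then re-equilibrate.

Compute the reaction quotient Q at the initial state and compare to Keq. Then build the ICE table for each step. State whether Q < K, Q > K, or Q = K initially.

Q₀ = 12.35 vs Keq = 48.36 ⇒ Q<K, forward
Step 1:
                  L         C         D         G
  Initial   0.01204    0.1456    0.2856    0.8081
  Change   -0.00553  0.002765  0.008295  0.008295
  Equil     0.00651    0.1484    0.2939    0.8164
  solve Keq expr → x = 0.002765; check Q = 48.36
Then add 0.07257 M of C.
Step 2:
                  L         C         D         G
  Initial   0.00651    0.2209    0.2939    0.8164
  Change   0.001314 -6.5709e-04 -0.001971 -0.001971
  Equil    0.007824    0.2203    0.2919    0.8144
  solve Keq expr → x = -6.5709e-04; check Q = 48.36

Q₀ = 12.35; Q < K (proceeds forward)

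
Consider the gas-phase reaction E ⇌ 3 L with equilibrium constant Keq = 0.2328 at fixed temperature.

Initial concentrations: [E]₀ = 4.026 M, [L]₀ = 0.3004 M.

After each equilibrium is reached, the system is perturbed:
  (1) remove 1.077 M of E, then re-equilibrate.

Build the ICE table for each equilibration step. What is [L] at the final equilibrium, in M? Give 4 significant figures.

[L]_eq = 0.8631 M

Q₀ = 0.006733 vs Keq = 0.2328 ⇒ Q<K, forward
Step 1:
                    E           L
  Initial       4.026      0.3004
  Change        -0.22      0.6601
  Equil         3.806      0.9605
  solve Keq expr → x = 0.22; check Q = 0.2328
Then remove 1.077 M of E.
Step 2:
                    E           L
  Initial       2.729      0.9605
  Change      0.03247    -0.09741
  Equil         2.761      0.8631
  solve Keq expr → x = -0.03247; check Q = 0.2328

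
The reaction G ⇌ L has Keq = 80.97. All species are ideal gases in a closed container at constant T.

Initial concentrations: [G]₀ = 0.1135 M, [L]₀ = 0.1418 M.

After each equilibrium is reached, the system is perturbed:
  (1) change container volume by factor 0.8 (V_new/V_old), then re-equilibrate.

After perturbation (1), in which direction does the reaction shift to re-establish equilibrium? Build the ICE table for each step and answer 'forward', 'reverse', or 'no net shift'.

Direction: no net shift

Q₀ = 1.249 vs Keq = 80.97 ⇒ Q<K, forward
Step 1:
                  G         L
  init       0.1135    0.1418
  Δ         -0.1104    0.1104
  eq       0.003115    0.2522
  solve Keq expr → x = 0.1104; check Q = 80.97
Then change container volume by factor 0.8 (V_new/V_old).
Step 2:
                  G         L
  init     0.003893    0.3152
  Δ               0         0
  eq       0.003893    0.3152
  solve Keq expr → x = 0; check Q = 80.97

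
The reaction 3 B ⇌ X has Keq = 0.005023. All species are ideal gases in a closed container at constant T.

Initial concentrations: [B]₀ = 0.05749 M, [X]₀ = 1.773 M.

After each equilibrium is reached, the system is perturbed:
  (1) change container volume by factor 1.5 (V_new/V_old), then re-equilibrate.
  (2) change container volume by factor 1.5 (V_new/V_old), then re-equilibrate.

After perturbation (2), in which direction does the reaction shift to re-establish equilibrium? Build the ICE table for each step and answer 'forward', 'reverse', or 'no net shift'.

Q₀ = 9331 vs Keq = 0.005023 ⇒ Q>K, reverse
Step 1:
                  B         X
  I         0.05749     1.773
  C           4.176    -1.392
  E           4.233    0.3811
  solve Keq expr → x = -1.392; check Q = 0.005023
Then change container volume by factor 1.5 (V_new/V_old).
Step 2:
                  B         X
  I           2.822     0.254
  C          0.3024   -0.1008
  E           3.125    0.1532
  solve Keq expr → x = -0.1008; check Q = 0.005023
Then change container volume by factor 1.5 (V_new/V_old).
Step 3:
                  B         X
  I           2.083    0.1022
  C          0.1407  -0.04691
  E           2.224   0.05524
  solve Keq expr → x = -0.04691; check Q = 0.005023

Direction: reverse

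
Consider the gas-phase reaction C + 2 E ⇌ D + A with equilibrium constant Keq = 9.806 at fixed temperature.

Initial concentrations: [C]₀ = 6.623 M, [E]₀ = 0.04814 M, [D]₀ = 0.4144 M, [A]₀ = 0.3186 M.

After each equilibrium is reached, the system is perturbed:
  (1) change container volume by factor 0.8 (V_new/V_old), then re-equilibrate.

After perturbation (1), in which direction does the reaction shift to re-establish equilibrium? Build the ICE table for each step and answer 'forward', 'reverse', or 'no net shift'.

Direction: forward

Q₀ = 8.602 vs Keq = 9.806 ⇒ Q<K, forward
Step 1:
                    C           E           D           A
  Initial       6.623     0.04814      0.4144      0.3186
  Change    -0.001434   -0.002868    0.001434    0.001434
  Equil         6.622     0.04527      0.4158        0.32
  solve Keq expr → x = 0.001434; check Q = 9.806
Then change container volume by factor 0.8 (V_new/V_old).
Step 2:
                    C           E           D           A
  Initial       8.277     0.05659      0.5198         0.4
  Change    -0.002825   -0.005649    0.002825    0.002825
  Equil         8.274     0.05094      0.5226      0.4029
  solve Keq expr → x = 0.002825; check Q = 9.806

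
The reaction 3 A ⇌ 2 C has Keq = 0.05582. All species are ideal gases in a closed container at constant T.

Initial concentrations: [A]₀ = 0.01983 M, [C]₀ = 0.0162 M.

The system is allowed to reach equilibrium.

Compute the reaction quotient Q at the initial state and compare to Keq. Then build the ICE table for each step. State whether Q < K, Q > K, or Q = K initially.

Q₀ = 33.66; Q > K (proceeds reverse)

Q₀ = 33.66 vs Keq = 0.05582 ⇒ Q>K, reverse
Step 1:
                    A           C
  Initial     0.01983      0.0162
  Change      0.02134    -0.01423
  Equil       0.04117    0.001974
  solve Keq expr → x = -0.007113; check Q = 0.05582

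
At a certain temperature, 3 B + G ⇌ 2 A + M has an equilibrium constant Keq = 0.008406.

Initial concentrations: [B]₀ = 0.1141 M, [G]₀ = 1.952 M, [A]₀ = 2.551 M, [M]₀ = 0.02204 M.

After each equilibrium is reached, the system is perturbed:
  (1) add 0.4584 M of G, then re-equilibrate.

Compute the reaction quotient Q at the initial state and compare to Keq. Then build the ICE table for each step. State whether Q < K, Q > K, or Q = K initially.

Q₀ = 49.46 vs Keq = 0.008406 ⇒ Q>K, reverse
Step 1:
                  B         G         A         M
  I          0.1141     1.952     2.551   0.02204
  C         0.06607   0.02202  -0.04405  -0.02202
  E          0.1802     1.974     2.507 1.5443e-05
  solve Keq expr → x = -0.02202; check Q = 0.008406
Then add 0.4584 M of G.
Step 2:
                  B         G         A         M
  I          0.1802     2.432     2.507 1.5443e-05
  C       -1.0748e-05 -3.5825e-06 7.1650e-06 3.5825e-06
  E          0.1802     2.432     2.507 1.9025e-05
  solve Keq expr → x = 3.5825e-06; check Q = 0.008406

Q₀ = 49.46; Q > K (proceeds reverse)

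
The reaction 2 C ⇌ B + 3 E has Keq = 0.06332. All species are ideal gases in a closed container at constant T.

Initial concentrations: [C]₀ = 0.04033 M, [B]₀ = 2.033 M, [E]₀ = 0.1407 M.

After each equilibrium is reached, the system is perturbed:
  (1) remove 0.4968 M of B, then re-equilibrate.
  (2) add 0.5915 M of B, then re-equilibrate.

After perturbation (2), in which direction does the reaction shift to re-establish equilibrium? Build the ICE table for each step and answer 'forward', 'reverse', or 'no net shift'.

Direction: reverse

Q₀ = 3.481 vs Keq = 0.06332 ⇒ Q>K, reverse
Step 1:
                   C          B          E
  Initial    0.04033      2.033     0.1407
  Change     0.05106   -0.02553   -0.07659
  Equil      0.09139      2.007    0.06411
  solve Keq expr → x = -0.02553; check Q = 0.06332
Then remove 0.4968 M of B.
Step 2:
                   C          B          E
  Initial    0.09139      1.511    0.06411
  Change   -0.003148   0.001574   0.004721
  Equil      0.08824      1.512    0.06883
  solve Keq expr → x = 0.001574; check Q = 0.06332
Then add 0.5915 M of B.
Step 3:
                   C          B          E
  Initial    0.08824      2.104    0.06883
  Change    0.003645  -0.001822  -0.005467
  Equil      0.09189      2.102    0.06336
  solve Keq expr → x = -0.001822; check Q = 0.06332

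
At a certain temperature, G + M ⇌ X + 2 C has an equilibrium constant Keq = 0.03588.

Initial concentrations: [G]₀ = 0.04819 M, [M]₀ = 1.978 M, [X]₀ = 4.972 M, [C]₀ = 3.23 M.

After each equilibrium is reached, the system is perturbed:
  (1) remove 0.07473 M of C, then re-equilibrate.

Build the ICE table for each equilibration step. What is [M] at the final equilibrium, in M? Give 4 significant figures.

Q₀ = 544.2 vs Keq = 0.03588 ⇒ Q>K, reverse
Step 1:
                    G           M           X           C
  Initial     0.04819       1.978       4.972        3.23
  Change        1.497       1.497      -1.497      -2.995
  Equil         1.545       3.475       3.475      0.2355
  solve Keq expr → x = -1.497; check Q = 0.03588
Then remove 0.07473 M of C.
Step 2:
                    G           M           X           C
  Initial       1.545       3.475       3.475      0.1608
  Change     -0.03487    -0.03487     0.03487     0.06973
  Equil         1.511        3.44        3.51      0.2305
  solve Keq expr → x = 0.03487; check Q = 0.03588

[M]_eq = 3.44 M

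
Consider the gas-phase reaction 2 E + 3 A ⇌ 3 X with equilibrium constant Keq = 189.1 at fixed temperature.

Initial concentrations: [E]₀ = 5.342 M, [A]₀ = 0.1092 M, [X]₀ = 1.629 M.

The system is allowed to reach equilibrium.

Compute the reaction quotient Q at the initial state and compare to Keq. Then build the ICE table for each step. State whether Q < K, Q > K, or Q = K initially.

Q₀ = 116.3 vs Keq = 189.1 ⇒ Q<K, forward
Step 1:
                  E         A         X
  init        5.342    0.1092     1.629
  Δ        -0.01022  -0.01533   0.01533
  eq          5.332   0.09387     1.644
  solve Keq expr → x = 0.005111; check Q = 189.1

Q₀ = 116.3; Q < K (proceeds forward)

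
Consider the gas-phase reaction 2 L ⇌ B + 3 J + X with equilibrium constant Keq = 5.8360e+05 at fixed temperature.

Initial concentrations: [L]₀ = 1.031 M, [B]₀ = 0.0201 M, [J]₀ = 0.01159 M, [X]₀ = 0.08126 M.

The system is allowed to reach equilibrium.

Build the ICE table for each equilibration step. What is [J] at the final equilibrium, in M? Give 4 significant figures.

[J]_eq = 1.556 M

Q₀ = 2.3922e-09 vs Keq = 5.8360e+05 ⇒ Q<K, forward
Step 1:
                   L          B          J          X
  I            1.031     0.0201    0.01159    0.08126
  C            -1.03     0.5148      1.544     0.5148
  E         0.001434     0.5349      1.556      0.596
  solve Keq expr → x = 0.5148; check Q = 5.8360e+05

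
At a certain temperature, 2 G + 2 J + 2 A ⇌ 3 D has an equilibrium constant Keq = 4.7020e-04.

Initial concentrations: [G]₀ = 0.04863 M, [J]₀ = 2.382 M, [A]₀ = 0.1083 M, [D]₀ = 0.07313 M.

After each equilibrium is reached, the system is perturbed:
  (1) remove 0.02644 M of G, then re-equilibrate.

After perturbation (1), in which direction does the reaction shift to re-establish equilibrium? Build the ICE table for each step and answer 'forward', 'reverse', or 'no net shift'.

Direction: reverse

Q₀ = 2.485 vs Keq = 4.7020e-04 ⇒ Q>K, reverse
Step 1:
                    G           J           A           D
  init        0.04863       2.382      0.1083     0.07313
  Δ           0.04333     0.04333     0.04333      -0.065
  eq          0.09196       2.425      0.1516    0.008132
  solve Keq expr → x = -0.02167; check Q = 4.7020e-04
Then remove 0.02644 M of G.
Step 2:
                    G           J           A           D
  init        0.06552       2.425      0.1516    0.008132
  Δ           0.00103     0.00103     0.00103   -0.001546
  eq          0.06655       2.426      0.1527    0.006587
  solve Keq expr → x = -5.1520e-04; check Q = 4.7020e-04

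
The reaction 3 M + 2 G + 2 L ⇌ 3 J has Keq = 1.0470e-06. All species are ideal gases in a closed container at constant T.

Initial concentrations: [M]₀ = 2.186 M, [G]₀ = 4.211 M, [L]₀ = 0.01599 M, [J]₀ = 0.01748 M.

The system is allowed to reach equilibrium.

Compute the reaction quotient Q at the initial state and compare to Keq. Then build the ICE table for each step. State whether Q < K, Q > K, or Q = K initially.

Q₀ = 1.1277e-04 vs Keq = 1.0470e-06 ⇒ Q>K, reverse
Step 1:
                   M          G          L          J
  Initial      2.186      4.211    0.01599    0.01748
  Change     0.01258   0.008386   0.008386   -0.01258
  Equil        2.199      4.219    0.02438   0.004901
  solve Keq expr → x = -0.004193; check Q = 1.0470e-06

Q₀ = 1.1277e-04; Q > K (proceeds reverse)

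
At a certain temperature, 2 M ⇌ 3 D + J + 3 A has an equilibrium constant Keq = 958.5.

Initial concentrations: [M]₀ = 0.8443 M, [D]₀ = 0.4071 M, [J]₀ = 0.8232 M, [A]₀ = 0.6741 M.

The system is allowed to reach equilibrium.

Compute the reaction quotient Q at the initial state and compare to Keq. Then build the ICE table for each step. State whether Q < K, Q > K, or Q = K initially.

Q₀ = 0.02387; Q < K (proceeds forward)

Q₀ = 0.02387 vs Keq = 958.5 ⇒ Q<K, forward
Step 1:
                   M          D          J          A
  init        0.8443     0.4071     0.8232     0.6741
  Δ          -0.7035      1.055     0.3517      1.055
  eq          0.1408      1.462      1.175      1.729
  solve Keq expr → x = 0.3517; check Q = 958.5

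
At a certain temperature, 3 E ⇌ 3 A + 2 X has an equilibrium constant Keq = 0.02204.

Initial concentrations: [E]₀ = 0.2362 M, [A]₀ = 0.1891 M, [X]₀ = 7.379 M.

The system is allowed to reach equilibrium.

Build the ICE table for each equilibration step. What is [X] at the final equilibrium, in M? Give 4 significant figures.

Q₀ = 27.94 vs Keq = 0.02204 ⇒ Q>K, reverse
Step 1:
                  E         A         X
  I          0.2362    0.1891     7.379
  C          0.1595   -0.1595   -0.1064
  E          0.3957   0.02956     7.273
  solve Keq expr → x = -0.05318; check Q = 0.02204

[X]_eq = 7.273 M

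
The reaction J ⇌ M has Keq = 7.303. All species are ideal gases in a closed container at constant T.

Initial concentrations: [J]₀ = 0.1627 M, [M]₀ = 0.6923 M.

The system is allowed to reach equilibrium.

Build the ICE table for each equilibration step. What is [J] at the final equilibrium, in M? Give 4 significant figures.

[J]_eq = 0.103 M

Q₀ = 4.255 vs Keq = 7.303 ⇒ Q<K, forward
Step 1:
                    J           M
  init         0.1627      0.6923
  Δ          -0.05973     0.05973
  eq            0.103       0.752
  solve Keq expr → x = 0.05973; check Q = 7.303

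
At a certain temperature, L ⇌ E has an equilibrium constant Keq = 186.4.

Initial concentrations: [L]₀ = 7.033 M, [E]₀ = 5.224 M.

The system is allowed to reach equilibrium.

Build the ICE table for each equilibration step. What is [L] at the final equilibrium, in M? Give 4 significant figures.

Q₀ = 0.7428 vs Keq = 186.4 ⇒ Q<K, forward
Step 1:
                  L         E
  init        7.033     5.224
  Δ          -6.968     6.968
  eq        0.06541     12.19
  solve Keq expr → x = 6.968; check Q = 186.4

[L]_eq = 0.06541 M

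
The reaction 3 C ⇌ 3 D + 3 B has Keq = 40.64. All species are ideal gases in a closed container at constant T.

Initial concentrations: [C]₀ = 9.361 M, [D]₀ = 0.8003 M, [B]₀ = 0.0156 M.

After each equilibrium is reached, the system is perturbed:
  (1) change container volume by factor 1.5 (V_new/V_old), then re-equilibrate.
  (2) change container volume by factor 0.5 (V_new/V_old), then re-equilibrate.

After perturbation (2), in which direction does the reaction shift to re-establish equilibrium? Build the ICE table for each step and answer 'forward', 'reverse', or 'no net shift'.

Q₀ = 2.3723e-09 vs Keq = 40.64 ⇒ Q<K, forward
Step 1:
                    C           D           B
  init          9.361      0.8003      0.0156
  Δ            -3.931       3.931       3.931
  eq             5.43       4.731       3.946
  solve Keq expr → x = 1.31; check Q = 40.64
Then change container volume by factor 1.5 (V_new/V_old).
Step 2:
                    C           D           B
  init           3.62       3.154       2.631
  Δ           -0.4298      0.4298      0.4298
  eq             3.19       3.584       3.061
  solve Keq expr → x = 0.1433; check Q = 40.64
Then change container volume by factor 0.5 (V_new/V_old).
Step 3:
                    C           D           B
  init          6.381       7.168       6.121
  Δ             1.435      -1.435      -1.435
  eq            7.815       5.733       4.687
  solve Keq expr → x = -0.4782; check Q = 40.64

Direction: reverse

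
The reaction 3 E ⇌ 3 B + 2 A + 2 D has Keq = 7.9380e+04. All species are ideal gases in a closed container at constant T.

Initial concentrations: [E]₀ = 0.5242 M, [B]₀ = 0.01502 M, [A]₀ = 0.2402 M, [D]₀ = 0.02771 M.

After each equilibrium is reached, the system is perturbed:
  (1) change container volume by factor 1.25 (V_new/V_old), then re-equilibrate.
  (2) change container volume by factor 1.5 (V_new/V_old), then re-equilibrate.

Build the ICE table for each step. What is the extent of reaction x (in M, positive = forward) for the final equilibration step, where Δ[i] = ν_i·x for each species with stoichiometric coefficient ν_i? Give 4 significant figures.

Q₀ = 1.0422e-09 vs Keq = 7.9380e+04 ⇒ Q<K, forward
Step 1:
                  E         B         A         D
  init       0.5242   0.01502    0.2402   0.02771
  Δ         -0.5197    0.5197    0.3464    0.3464
  eq       0.004527    0.5347    0.5866    0.3742
  solve Keq expr → x = 0.1732; check Q = 7.9380e+04
Then change container volume by factor 1.25 (V_new/V_old).
Step 2:
                  E         B         A         D
  init     0.003622    0.4278    0.4693    0.2993
  Δ       -9.2021e-04 9.2021e-04 6.1347e-04 6.1347e-04
  eq       0.002701    0.4287    0.4699    0.2999
  solve Keq expr → x = 3.0674e-04; check Q = 7.9380e+04
Then change container volume by factor 1.5 (V_new/V_old).
Step 3:
                  E         B         A         D
  init     0.001801    0.2858    0.3133       0.2
  Δ       -7.4652e-04 7.4652e-04 4.9768e-04 4.9768e-04
  eq       0.001054    0.2865    0.3138    0.2005
  solve Keq expr → x = 2.4884e-04; check Q = 7.9380e+04

x = 2.4884e-04 M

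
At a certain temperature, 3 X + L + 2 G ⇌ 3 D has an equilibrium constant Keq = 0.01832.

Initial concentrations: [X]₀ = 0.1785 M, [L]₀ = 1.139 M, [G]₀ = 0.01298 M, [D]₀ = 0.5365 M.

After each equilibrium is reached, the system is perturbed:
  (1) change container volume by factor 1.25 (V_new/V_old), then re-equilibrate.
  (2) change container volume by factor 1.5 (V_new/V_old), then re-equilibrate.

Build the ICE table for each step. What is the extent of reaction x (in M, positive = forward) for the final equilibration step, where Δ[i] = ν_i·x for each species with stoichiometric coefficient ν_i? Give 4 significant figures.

Q₀ = 1.4149e+05 vs Keq = 0.01832 ⇒ Q>K, reverse
Step 1:
                  X         L         G         D
  init       0.1785     1.139   0.01298    0.5365
  Δ          0.4527    0.1509    0.3018   -0.4527
  eq         0.6312      1.29    0.3148   0.08381
  solve Keq expr → x = -0.1509; check Q = 0.01832
Then change container volume by factor 1.25 (V_new/V_old).
Step 2:
                  X         L         G         D
  init       0.5049     1.032    0.2518   0.06705
  Δ          0.0111  0.003699  0.007398   -0.0111
  eq          0.516     1.036    0.2592   0.05595
  solve Keq expr → x = -0.003699; check Q = 0.01832
Then change container volume by factor 1.5 (V_new/V_old).
Step 3:
                  X         L         G         D
  init        0.344    0.6904    0.1728    0.0373
  Δ         0.01089  0.003629  0.007258  -0.01089
  eq         0.3549     0.694    0.1801   0.02642
  solve Keq expr → x = -0.003629; check Q = 0.01832

x = -0.003629 M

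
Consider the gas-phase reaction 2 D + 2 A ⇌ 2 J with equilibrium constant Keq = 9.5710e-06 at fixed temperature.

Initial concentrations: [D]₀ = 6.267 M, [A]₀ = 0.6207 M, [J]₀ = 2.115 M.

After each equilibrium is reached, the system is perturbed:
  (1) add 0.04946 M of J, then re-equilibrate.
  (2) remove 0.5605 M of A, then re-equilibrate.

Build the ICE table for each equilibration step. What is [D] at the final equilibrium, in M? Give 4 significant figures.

[D]_eq = 8.375 M

Q₀ = 0.2956 vs Keq = 9.5710e-06 ⇒ Q>K, reverse
Step 1:
                   D          A          J
  init         6.267     0.6207      2.115
  Δ            2.046      2.046     -2.046
  eq           8.313      2.667     0.0686
  solve Keq expr → x = -1.023; check Q = 9.5710e-06
Then add 0.04946 M of J.
Step 2:
                   D          A          J
  init         8.313      2.667     0.1181
  Δ          0.04783    0.04783   -0.04783
  eq           8.361      2.715    0.07023
  solve Keq expr → x = -0.02391; check Q = 9.5710e-06
Then remove 0.5605 M of A.
Step 3:
                   D          A          J
  init         8.361      2.154    0.07023
  Δ          0.01404    0.01404   -0.01404
  eq           8.375      2.168    0.05619
  solve Keq expr → x = -0.007021; check Q = 9.5710e-06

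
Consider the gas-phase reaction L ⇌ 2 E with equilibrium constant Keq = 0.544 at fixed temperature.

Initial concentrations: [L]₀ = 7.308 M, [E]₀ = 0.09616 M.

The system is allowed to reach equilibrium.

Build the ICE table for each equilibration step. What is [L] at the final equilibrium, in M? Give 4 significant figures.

[L]_eq = 6.422 M

Q₀ = 0.001265 vs Keq = 0.544 ⇒ Q<K, forward
Step 1:
                   L          E
  init         7.308    0.09616
  Δ          -0.8864      1.773
  eq           6.422      1.869
  solve Keq expr → x = 0.8864; check Q = 0.544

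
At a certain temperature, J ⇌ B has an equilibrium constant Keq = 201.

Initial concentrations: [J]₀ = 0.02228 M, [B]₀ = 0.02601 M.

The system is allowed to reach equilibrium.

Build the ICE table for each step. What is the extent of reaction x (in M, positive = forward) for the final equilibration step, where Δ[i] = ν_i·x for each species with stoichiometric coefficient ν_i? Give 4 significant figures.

x = 0.02204 M

Q₀ = 1.167 vs Keq = 201 ⇒ Q<K, forward
Step 1:
                  J         B
  I         0.02228   0.02601
  C        -0.02204   0.02204
  E       2.3906e-04   0.04805
  solve Keq expr → x = 0.02204; check Q = 201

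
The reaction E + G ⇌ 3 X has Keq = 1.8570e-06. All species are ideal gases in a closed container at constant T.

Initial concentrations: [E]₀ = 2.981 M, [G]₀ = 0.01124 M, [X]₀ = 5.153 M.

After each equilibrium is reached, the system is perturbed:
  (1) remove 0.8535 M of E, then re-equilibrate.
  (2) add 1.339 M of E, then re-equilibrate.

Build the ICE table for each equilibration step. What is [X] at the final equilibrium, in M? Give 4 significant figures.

[X]_eq = 0.02548 M

Q₀ = 4084 vs Keq = 1.8570e-06 ⇒ Q>K, reverse
Step 1:
                  E         G         X
  I           2.981   0.01124     5.153
  C           1.709     1.709    -5.128
  E            4.69     1.721   0.02466
  solve Keq expr → x = -1.709; check Q = 1.8570e-06
Then remove 0.8535 M of E.
Step 2:
                  E         G         X
  I           3.837     1.721   0.02466
  C       5.3107e-04 5.3107e-04 -0.001593
  E           3.837     1.721   0.02306
  solve Keq expr → x = -5.3107e-04; check Q = 1.8570e-06
Then add 1.339 M of E.
Step 3:
                  E         G         X
  I           5.176     1.721   0.02306
  C       -8.0477e-04 -8.0477e-04  0.002414
  E           5.176      1.72   0.02548
  solve Keq expr → x = 8.0477e-04; check Q = 1.8570e-06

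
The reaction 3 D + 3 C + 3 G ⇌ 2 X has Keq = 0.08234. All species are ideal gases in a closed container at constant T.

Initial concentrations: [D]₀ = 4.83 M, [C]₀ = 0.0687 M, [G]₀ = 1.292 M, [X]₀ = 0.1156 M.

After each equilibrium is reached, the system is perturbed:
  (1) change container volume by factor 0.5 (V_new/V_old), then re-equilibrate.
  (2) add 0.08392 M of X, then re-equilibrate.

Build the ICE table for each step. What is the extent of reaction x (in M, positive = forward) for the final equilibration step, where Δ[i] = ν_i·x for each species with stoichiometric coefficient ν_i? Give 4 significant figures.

Q₀ = 0.1696 vs Keq = 0.08234 ⇒ Q>K, reverse
Step 1:
                    D           C           G           X
  init           4.83      0.0687       1.292      0.1156
  Δ           0.01317     0.01317     0.01317   -0.008778
  eq            4.843     0.08187       1.305      0.1068
  solve Keq expr → x = -0.004389; check Q = 0.08234
Then change container volume by factor 0.5 (V_new/V_old).
Step 2:
                    D           C           G           X
  init          9.686      0.1637        2.61      0.2136
  Δ            -0.121      -0.121      -0.121     0.08068
  eq            9.565     0.04271       2.489      0.2943
  solve Keq expr → x = 0.04034; check Q = 0.08234
Then add 0.08392 M of X.
Step 3:
                    D           C           G           X
  init          9.565     0.04271       2.489      0.3782
  Δ          0.007168    0.007168    0.007168   -0.004779
  eq            9.572     0.04988       2.496      0.3735
  solve Keq expr → x = -0.002389; check Q = 0.08234

x = -0.002389 M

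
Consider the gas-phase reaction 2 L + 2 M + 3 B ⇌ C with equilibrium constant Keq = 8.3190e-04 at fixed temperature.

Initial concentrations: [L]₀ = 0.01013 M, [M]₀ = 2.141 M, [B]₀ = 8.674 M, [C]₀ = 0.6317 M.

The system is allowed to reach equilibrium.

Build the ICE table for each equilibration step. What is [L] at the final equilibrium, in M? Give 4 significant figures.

Q₀ = 2.058 vs Keq = 8.3190e-04 ⇒ Q>K, reverse
Step 1:
                    L           M           B           C
  init        0.01013       2.141       8.674      0.6317
  Δ            0.3336      0.3336      0.5004     -0.1668
  eq           0.3438       2.475       9.174      0.4649
  solve Keq expr → x = -0.1668; check Q = 8.3190e-04

[L]_eq = 0.3438 M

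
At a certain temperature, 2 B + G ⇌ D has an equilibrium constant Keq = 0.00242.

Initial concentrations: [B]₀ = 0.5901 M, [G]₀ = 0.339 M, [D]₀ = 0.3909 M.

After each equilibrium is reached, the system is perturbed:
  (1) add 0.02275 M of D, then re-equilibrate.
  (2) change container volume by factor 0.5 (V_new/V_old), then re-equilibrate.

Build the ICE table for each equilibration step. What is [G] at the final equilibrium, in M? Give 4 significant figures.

[G]_eq = 1.478 M

Q₀ = 3.311 vs Keq = 0.00242 ⇒ Q>K, reverse
Step 1:
                   B          G          D
  Initial     0.5901      0.339     0.3909
  Change      0.7752     0.3876    -0.3876
  Equil        1.365     0.7266   0.003278
  solve Keq expr → x = -0.3876; check Q = 0.00242
Then add 0.02275 M of D.
Step 2:
                   B          G          D
  Initial      1.365     0.7266    0.02603
  Change     0.04485    0.02242   -0.02242
  Equil         1.41      0.749   0.003605
  solve Keq expr → x = -0.02242; check Q = 0.00242
Then change container volume by factor 0.5 (V_new/V_old).
Step 3:
                   B          G          D
  Initial       2.82      1.498    0.00721
  Change    -0.04084   -0.02042    0.02042
  Equil         2.78      1.478    0.02763
  solve Keq expr → x = 0.02042; check Q = 0.00242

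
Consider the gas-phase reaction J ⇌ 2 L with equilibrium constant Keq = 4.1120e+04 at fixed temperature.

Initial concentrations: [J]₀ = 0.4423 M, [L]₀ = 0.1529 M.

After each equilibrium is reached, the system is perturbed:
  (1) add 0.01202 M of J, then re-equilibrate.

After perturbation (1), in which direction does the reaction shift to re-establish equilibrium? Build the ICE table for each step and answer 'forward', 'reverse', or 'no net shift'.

Direction: forward

Q₀ = 0.05286 vs Keq = 4.1120e+04 ⇒ Q<K, forward
Step 1:
                    J           L
  Initial      0.4423      0.1529
  Change      -0.4423      0.8845
  Equil    2.6175e-05       1.037
  solve Keq expr → x = 0.4423; check Q = 4.1120e+04
Then add 0.01202 M of J.
Step 2:
                    J           L
  Initial     0.01205       1.037
  Change     -0.01202     0.02404
  Equil    2.7402e-05       1.061
  solve Keq expr → x = 0.01202; check Q = 4.1120e+04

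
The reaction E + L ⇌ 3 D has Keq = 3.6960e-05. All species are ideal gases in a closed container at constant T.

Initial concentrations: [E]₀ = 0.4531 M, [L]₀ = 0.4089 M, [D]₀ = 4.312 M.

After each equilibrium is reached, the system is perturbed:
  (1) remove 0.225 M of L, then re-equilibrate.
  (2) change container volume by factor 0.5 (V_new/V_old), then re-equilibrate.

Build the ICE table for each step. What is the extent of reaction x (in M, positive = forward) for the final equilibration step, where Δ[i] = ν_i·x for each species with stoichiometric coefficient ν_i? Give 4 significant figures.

x = -0.006581 M

Q₀ = 432.7 vs Keq = 3.6960e-05 ⇒ Q>K, reverse
Step 1:
                    E           L           D
  I            0.4531      0.4089       4.312
  C             1.421       1.421      -4.262
  E             1.874       1.829     0.05023
  solve Keq expr → x = -1.421; check Q = 3.6960e-05
Then remove 0.225 M of L.
Step 2:
                    E           L           D
  I             1.874       1.604     0.05023
  C        7.1216e-04  7.1216e-04   -0.002136
  E             1.874       1.605     0.04809
  solve Keq expr → x = -7.1216e-04; check Q = 3.6960e-05
Then change container volume by factor 0.5 (V_new/V_old).
Step 3:
                    E           L           D
  I             3.749        3.21     0.09618
  C          0.006581    0.006581    -0.01974
  E             3.755       3.217     0.07643
  solve Keq expr → x = -0.006581; check Q = 3.6960e-05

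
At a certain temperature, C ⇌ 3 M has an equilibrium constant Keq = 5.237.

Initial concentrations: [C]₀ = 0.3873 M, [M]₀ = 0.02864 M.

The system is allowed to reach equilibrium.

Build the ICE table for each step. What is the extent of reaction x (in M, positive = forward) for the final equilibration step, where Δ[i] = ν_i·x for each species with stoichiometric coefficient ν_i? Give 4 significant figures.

x = 0.2721 M

Q₀ = 6.0656e-05 vs Keq = 5.237 ⇒ Q<K, forward
Step 1:
                  C         M
  Initial    0.3873   0.02864
  Change    -0.2721    0.8163
  Equil      0.1152     0.845
  solve Keq expr → x = 0.2721; check Q = 5.237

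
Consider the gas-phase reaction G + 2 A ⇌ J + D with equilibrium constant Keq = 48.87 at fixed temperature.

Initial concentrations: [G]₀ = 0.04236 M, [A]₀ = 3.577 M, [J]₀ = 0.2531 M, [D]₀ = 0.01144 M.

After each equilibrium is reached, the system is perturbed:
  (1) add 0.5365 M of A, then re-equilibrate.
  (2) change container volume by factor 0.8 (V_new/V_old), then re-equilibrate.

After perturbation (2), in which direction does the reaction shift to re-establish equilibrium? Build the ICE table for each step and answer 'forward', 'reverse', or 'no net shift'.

Q₀ = 0.005342 vs Keq = 48.87 ⇒ Q<K, forward
Step 1:
                    G           A           J           D
  init        0.04236       3.577      0.2531     0.01144
  Δ          -0.04233    -0.08467     0.04233     0.04233
  eq       2.6653e-05       3.492      0.2954     0.05377
  solve Keq expr → x = 0.04233; check Q = 48.87
Then add 0.5365 M of A.
Step 2:
                    G           A           J           D
  init     2.6653e-05       4.029      0.2954     0.05377
  Δ       -6.6229e-06 -1.3246e-05  6.6229e-06  6.6229e-06
  eq       2.0030e-05       4.029      0.2954     0.05378
  solve Keq expr → x = 6.6229e-06; check Q = 48.87
Then change container volume by factor 0.8 (V_new/V_old).
Step 3:
                    G           A           J           D
  init     2.5038e-05       5.036      0.3693     0.06722
  Δ       -5.0058e-06 -1.0012e-05  5.0058e-06  5.0058e-06
  eq       2.0032e-05       5.036      0.3693     0.06723
  solve Keq expr → x = 5.0058e-06; check Q = 48.87

Direction: forward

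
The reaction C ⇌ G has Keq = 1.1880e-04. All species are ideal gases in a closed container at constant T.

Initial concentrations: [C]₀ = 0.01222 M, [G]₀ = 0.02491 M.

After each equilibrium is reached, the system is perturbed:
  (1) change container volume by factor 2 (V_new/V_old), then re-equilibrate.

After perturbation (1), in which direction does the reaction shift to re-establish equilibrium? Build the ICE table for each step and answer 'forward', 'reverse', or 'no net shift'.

Direction: no net shift

Q₀ = 2.038 vs Keq = 1.1880e-04 ⇒ Q>K, reverse
Step 1:
                    C           G
  Initial     0.01222     0.02491
  Change      0.02491    -0.02491
  Equil       0.03713  4.4105e-06
  solve Keq expr → x = -0.02491; check Q = 1.1880e-04
Then change container volume by factor 2 (V_new/V_old).
Step 2:
                    C           G
  Initial     0.01856  2.2053e-06
  Change            0           0
  Equil       0.01856  2.2053e-06
  solve Keq expr → x = 0; check Q = 1.1880e-04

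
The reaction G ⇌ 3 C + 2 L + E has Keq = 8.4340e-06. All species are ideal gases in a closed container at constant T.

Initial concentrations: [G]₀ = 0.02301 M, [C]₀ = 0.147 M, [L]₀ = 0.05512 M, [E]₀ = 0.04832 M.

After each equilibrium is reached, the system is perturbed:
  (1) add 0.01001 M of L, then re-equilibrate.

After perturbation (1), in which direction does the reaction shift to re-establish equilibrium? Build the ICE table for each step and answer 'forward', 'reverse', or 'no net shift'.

Direction: reverse

Q₀ = 2.0267e-05 vs Keq = 8.4340e-06 ⇒ Q>K, reverse
Step 1:
                   G          C          L          E
  I          0.02301      0.147    0.05512    0.04832
  C         0.004288   -0.01286  -0.008575  -0.004288
  E           0.0273     0.1341    0.04654    0.04403
  solve Keq expr → x = -0.004288; check Q = 8.4340e-06
Then add 0.01001 M of L.
Step 2:
                   G          C          L          E
  I           0.0273     0.1341    0.05655    0.04403
  C         0.001943   -0.00583  -0.003886  -0.001943
  E          0.02924     0.1283    0.05267    0.04209
  solve Keq expr → x = -0.001943; check Q = 8.4340e-06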